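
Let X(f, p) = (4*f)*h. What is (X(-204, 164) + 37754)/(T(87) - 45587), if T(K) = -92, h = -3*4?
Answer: -47546/45679 ≈ -1.0409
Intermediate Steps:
h = -12
X(f, p) = -48*f (X(f, p) = (4*f)*(-12) = -48*f)
(X(-204, 164) + 37754)/(T(87) - 45587) = (-48*(-204) + 37754)/(-92 - 45587) = (9792 + 37754)/(-45679) = 47546*(-1/45679) = -47546/45679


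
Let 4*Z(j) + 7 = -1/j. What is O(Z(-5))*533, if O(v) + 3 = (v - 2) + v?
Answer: -22386/5 ≈ -4477.2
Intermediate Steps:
Z(j) = -7/4 - 1/(4*j) (Z(j) = -7/4 + (-1/j)/4 = -7/4 - 1/(4*j))
O(v) = -5 + 2*v (O(v) = -3 + ((v - 2) + v) = -3 + ((-2 + v) + v) = -3 + (-2 + 2*v) = -5 + 2*v)
O(Z(-5))*533 = (-5 + 2*((¼)*(-1 - 7*(-5))/(-5)))*533 = (-5 + 2*((¼)*(-⅕)*(-1 + 35)))*533 = (-5 + 2*((¼)*(-⅕)*34))*533 = (-5 + 2*(-17/10))*533 = (-5 - 17/5)*533 = -42/5*533 = -22386/5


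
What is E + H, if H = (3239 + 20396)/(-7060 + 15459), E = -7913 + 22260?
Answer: 120524088/8399 ≈ 14350.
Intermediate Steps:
E = 14347
H = 23635/8399 ≈ 2.8140
E + H = 14347 + 23635/8399 = 120524088/8399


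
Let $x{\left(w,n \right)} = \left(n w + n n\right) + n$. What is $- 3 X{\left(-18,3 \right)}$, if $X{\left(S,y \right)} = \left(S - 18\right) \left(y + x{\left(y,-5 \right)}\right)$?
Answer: $864$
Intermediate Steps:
$x{\left(w,n \right)} = n + n^{2} + n w$ ($x{\left(w,n \right)} = \left(n w + n^{2}\right) + n = \left(n^{2} + n w\right) + n = n + n^{2} + n w$)
$X{\left(S,y \right)} = \left(-18 + S\right) \left(20 - 4 y\right)$ ($X{\left(S,y \right)} = \left(S - 18\right) \left(y - 5 \left(1 - 5 + y\right)\right) = \left(-18 + S\right) \left(y - 5 \left(-4 + y\right)\right) = \left(-18 + S\right) \left(y - \left(-20 + 5 y\right)\right) = \left(-18 + S\right) \left(20 - 4 y\right)$)
$- 3 X{\left(-18,3 \right)} = - 3 \left(-360 + 20 \left(-18\right) + 72 \cdot 3 - \left(-72\right) 3\right) = - 3 \left(-360 - 360 + 216 + 216\right) = \left(-3\right) \left(-288\right) = 864$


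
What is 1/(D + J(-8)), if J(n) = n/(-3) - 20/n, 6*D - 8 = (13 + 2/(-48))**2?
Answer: 3456/119185 ≈ 0.028997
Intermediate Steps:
D = 101329/3456 (D = 4/3 + (13 + 2/(-48))**2/6 = 4/3 + (13 + 2*(-1/48))**2/6 = 4/3 + (13 - 1/24)**2/6 = 4/3 + (311/24)**2/6 = 4/3 + (1/6)*(96721/576) = 4/3 + 96721/3456 = 101329/3456 ≈ 29.320)
J(n) = -20/n - n/3 (J(n) = n*(-1/3) - 20/n = -n/3 - 20/n = -20/n - n/3)
1/(D + J(-8)) = 1/(101329/3456 + (-20/(-8) - 1/3*(-8))) = 1/(101329/3456 + (-20*(-1/8) + 8/3)) = 1/(101329/3456 + (5/2 + 8/3)) = 1/(101329/3456 + 31/6) = 1/(119185/3456) = 3456/119185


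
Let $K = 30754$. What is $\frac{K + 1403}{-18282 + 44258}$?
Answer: $\frac{32157}{25976} \approx 1.2379$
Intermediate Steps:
$\frac{K + 1403}{-18282 + 44258} = \frac{30754 + 1403}{-18282 + 44258} = \frac{32157}{25976}$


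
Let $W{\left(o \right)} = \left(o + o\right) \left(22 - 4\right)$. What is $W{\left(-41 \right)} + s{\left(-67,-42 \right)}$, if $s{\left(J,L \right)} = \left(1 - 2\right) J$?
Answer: $-1409$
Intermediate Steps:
$W{\left(o \right)} = 36 o$ ($W{\left(o \right)} = 2 o 18 = 36 o$)
$s{\left(J,L \right)} = - J$
$W{\left(-41 \right)} + s{\left(-67,-42 \right)} = 36 \left(-41\right) - -67 = -1476 + 67 = -1409$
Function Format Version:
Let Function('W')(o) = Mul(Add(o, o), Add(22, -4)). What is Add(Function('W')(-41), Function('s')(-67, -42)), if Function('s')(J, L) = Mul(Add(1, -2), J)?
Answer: -1409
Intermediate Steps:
Function('W')(o) = Mul(36, o) (Function('W')(o) = Mul(Mul(2, o), 18) = Mul(36, o))
Function('s')(J, L) = Mul(-1, J)
Add(Function('W')(-41), Function('s')(-67, -42)) = Add(Mul(36, -41), Mul(-1, -67)) = Add(-1476, 67) = -1409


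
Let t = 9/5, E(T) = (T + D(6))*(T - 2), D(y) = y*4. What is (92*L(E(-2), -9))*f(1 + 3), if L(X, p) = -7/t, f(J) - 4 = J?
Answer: -25760/9 ≈ -2862.2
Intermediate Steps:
D(y) = 4*y
E(T) = (-2 + T)*(24 + T) (E(T) = (T + 4*6)*(T - 2) = (T + 24)*(-2 + T) = (24 + T)*(-2 + T) = (-2 + T)*(24 + T))
f(J) = 4 + J
t = 9/5 (t = 9*(⅕) = 9/5 ≈ 1.8000)
L(X, p) = -35/9 (L(X, p) = -7/9/5 = -7*5/9 = -35/9)
(92*L(E(-2), -9))*f(1 + 3) = (92*(-35/9))*(4 + (1 + 3)) = -3220*(4 + 4)/9 = -3220/9*8 = -25760/9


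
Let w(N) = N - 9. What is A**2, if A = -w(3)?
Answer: 36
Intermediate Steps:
w(N) = -9 + N
A = 6 (A = -(-9 + 3) = -1*(-6) = 6)
A**2 = 6**2 = 36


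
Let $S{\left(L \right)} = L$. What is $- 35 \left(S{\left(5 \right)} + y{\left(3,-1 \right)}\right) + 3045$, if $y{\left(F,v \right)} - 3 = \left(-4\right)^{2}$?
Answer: $2205$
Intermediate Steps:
$y{\left(F,v \right)} = 19$ ($y{\left(F,v \right)} = 3 + \left(-4\right)^{2} = 3 + 16 = 19$)
$- 35 \left(S{\left(5 \right)} + y{\left(3,-1 \right)}\right) + 3045 = - 35 \left(5 + 19\right) + 3045 = \left(-35\right) 24 + 3045 = -840 + 3045 = 2205$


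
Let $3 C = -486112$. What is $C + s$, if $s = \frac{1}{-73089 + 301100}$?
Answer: $- \frac{110838883229}{684033} \approx -1.6204 \cdot 10^{5}$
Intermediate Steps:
$C = - \frac{486112}{3}$ ($C = \frac{1}{3} \left(-486112\right) = - \frac{486112}{3} \approx -1.6204 \cdot 10^{5}$)
$s = \frac{1}{228011} \approx 4.3858 \cdot 10^{-6}$
$C + s = - \frac{486112}{3} + \frac{1}{228011} = - \frac{110838883229}{684033}$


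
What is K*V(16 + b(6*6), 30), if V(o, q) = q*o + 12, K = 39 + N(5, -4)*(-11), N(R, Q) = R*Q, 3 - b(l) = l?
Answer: -128982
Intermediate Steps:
b(l) = 3 - l
N(R, Q) = Q*R
K = 259 (K = 39 - 4*5*(-11) = 39 - 20*(-11) = 39 + 220 = 259)
V(o, q) = 12 + o*q (V(o, q) = o*q + 12 = 12 + o*q)
K*V(16 + b(6*6), 30) = 259*(12 + (16 + (3 - 6*6))*30) = 259*(12 + (16 + (3 - 1*36))*30) = 259*(12 + (16 + (3 - 36))*30) = 259*(12 + (16 - 33)*30) = 259*(12 - 17*30) = 259*(12 - 510) = 259*(-498) = -128982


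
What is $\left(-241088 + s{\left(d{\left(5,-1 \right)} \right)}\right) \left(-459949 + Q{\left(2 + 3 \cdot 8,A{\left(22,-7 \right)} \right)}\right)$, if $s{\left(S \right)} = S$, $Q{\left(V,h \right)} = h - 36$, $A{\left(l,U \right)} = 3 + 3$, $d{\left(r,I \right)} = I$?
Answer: $110895877131$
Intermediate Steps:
$A{\left(l,U \right)} = 6$
$Q{\left(V,h \right)} = -36 + h$ ($Q{\left(V,h \right)} = h - 36 = -36 + h$)
$\left(-241088 + s{\left(d{\left(5,-1 \right)} \right)}\right) \left(-459949 + Q{\left(2 + 3 \cdot 8,A{\left(22,-7 \right)} \right)}\right) = \left(-241088 - 1\right) \left(-459949 + \left(-36 + 6\right)\right) = - 241089 \left(-459949 - 30\right) = \left(-241089\right) \left(-459979\right) = 110895877131$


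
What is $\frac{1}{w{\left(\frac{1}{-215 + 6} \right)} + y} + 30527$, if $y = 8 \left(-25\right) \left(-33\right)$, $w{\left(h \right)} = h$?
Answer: $\frac{42108913482}{1379399} \approx 30527.0$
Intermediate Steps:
$y = 6600$ ($y = \left(-200\right) \left(-33\right) = 6600$)
$\frac{1}{w{\left(\frac{1}{-215 + 6} \right)} + y} + 30527 = \frac{1}{\frac{1}{-215 + 6} + 6600} + 30527 = \frac{1}{\frac{1}{-209} + 6600} + 30527 = \frac{1}{- \frac{1}{209} + 6600} + 30527 = \frac{1}{\frac{1379399}{209}} + 30527 = \frac{209}{1379399} + 30527 = \frac{42108913482}{1379399}$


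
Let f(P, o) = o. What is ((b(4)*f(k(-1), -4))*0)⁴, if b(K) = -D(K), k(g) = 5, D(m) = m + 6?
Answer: 0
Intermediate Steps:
D(m) = 6 + m
b(K) = -6 - K (b(K) = -(6 + K) = -6 - K)
((b(4)*f(k(-1), -4))*0)⁴ = (((-6 - 1*4)*(-4))*0)⁴ = (((-6 - 4)*(-4))*0)⁴ = (-10*(-4)*0)⁴ = (40*0)⁴ = 0⁴ = 0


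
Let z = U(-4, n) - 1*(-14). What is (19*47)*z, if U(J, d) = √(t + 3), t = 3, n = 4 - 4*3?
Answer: 12502 + 893*√6 ≈ 14689.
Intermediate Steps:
n = -8 (n = 4 - 12 = -8)
U(J, d) = √6 (U(J, d) = √(3 + 3) = √6)
z = 14 + √6 (z = √6 - 1*(-14) = √6 + 14 = 14 + √6 ≈ 16.449)
(19*47)*z = (19*47)*(14 + √6) = 893*(14 + √6) = 12502 + 893*√6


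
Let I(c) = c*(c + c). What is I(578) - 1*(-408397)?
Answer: 1076565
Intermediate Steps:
I(c) = 2*c**2 (I(c) = c*(2*c) = 2*c**2)
I(578) - 1*(-408397) = 2*578**2 - 1*(-408397) = 2*334084 + 408397 = 668168 + 408397 = 1076565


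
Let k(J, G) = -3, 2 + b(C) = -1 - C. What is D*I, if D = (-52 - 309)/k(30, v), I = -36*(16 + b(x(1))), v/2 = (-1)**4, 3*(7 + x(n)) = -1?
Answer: -88084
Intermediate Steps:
x(n) = -22/3 (x(n) = -7 + (1/3)*(-1) = -7 - 1/3 = -22/3)
v = 2 (v = 2*(-1)**4 = 2*1 = 2)
b(C) = -3 - C (b(C) = -2 + (-1 - C) = -3 - C)
I = -732 (I = -36*(16 + (-3 - 1*(-22/3))) = -36*(16 + (-3 + 22/3)) = -36*(16 + 13/3) = -36*61/3 = -732)
D = 361/3 (D = (-52 - 309)/(-3) = -361*(-1/3) = 361/3 ≈ 120.33)
D*I = (361/3)*(-732) = -88084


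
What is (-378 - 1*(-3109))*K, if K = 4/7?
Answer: 10924/7 ≈ 1560.6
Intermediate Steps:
K = 4/7 (K = 4*(1/7) = 4/7 ≈ 0.57143)
(-378 - 1*(-3109))*K = (-378 - 1*(-3109))*(4/7) = (-378 + 3109)*(4/7) = 2731*(4/7) = 10924/7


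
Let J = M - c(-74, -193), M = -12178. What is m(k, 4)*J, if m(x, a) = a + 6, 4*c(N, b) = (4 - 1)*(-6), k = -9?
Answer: -121735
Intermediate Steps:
c(N, b) = -9/2 (c(N, b) = ((4 - 1)*(-6))/4 = (3*(-6))/4 = (¼)*(-18) = -9/2)
J = -24347/2 (J = -12178 - 1*(-9/2) = -12178 + 9/2 = -24347/2 ≈ -12174.)
m(x, a) = 6 + a
m(k, 4)*J = (6 + 4)*(-24347/2) = 10*(-24347/2) = -121735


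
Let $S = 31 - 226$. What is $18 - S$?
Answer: $213$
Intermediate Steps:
$S = -195$ ($S = 31 - 226 = -195$)
$18 - S = 18 - -195 = 18 + 195 = 213$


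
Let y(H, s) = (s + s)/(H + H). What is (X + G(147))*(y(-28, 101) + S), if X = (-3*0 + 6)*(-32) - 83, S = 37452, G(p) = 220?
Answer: -57670525/28 ≈ -2.0597e+6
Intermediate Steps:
y(H, s) = s/H (y(H, s) = (2*s)/((2*H)) = (2*s)*(1/(2*H)) = s/H)
X = -275 (X = (0 + 6)*(-32) - 83 = 6*(-32) - 83 = -192 - 83 = -275)
(X + G(147))*(y(-28, 101) + S) = (-275 + 220)*(101/(-28) + 37452) = -55*(101*(-1/28) + 37452) = -55*(-101/28 + 37452) = -55*1048555/28 = -57670525/28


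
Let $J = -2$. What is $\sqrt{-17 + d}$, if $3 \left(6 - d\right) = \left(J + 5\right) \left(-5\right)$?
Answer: $i \sqrt{6} \approx 2.4495 i$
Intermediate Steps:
$d = 11$ ($d = 6 - \frac{\left(-2 + 5\right) \left(-5\right)}{3} = 6 - \frac{3 \left(-5\right)}{3} = 6 - -5 = 6 + 5 = 11$)
$\sqrt{-17 + d} = \sqrt{-17 + 11} = \sqrt{-6} = i \sqrt{6}$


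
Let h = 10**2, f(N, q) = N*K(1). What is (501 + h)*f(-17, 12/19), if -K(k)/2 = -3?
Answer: -61302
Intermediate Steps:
K(k) = 6 (K(k) = -2*(-3) = 6)
f(N, q) = 6*N (f(N, q) = N*6 = 6*N)
h = 100
(501 + h)*f(-17, 12/19) = (501 + 100)*(6*(-17)) = 601*(-102) = -61302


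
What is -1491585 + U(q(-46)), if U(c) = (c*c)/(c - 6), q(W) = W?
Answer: -19391134/13 ≈ -1.4916e+6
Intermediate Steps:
U(c) = c²/(-6 + c)
-1491585 + U(q(-46)) = -1491585 + (-46)²/(-6 - 46) = -1491585 + 2116/(-52) = -1491585 + 2116*(-1/52) = -1491585 - 529/13 = -19391134/13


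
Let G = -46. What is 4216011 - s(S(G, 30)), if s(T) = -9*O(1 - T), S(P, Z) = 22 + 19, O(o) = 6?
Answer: 4216065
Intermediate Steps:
S(P, Z) = 41
s(T) = -54 (s(T) = -9*6 = -54)
4216011 - s(S(G, 30)) = 4216011 - 1*(-54) = 4216011 + 54 = 4216065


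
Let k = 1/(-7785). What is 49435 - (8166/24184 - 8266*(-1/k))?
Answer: 778727758457/12092 ≈ 6.4400e+7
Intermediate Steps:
k = -1/7785 ≈ -0.00012845
49435 - (8166/24184 - 8266*(-1/k)) = 49435 - (8166/24184 - 8266/((-1*(-1/7785)))) = 49435 - (8166*(1/24184) - 8266/1/7785) = 49435 - (4083/12092 - 8266*7785) = 49435 - (4083/12092 - 64350810) = 49435 - 1*(-778129990437/12092) = 49435 + 778129990437/12092 = 778727758457/12092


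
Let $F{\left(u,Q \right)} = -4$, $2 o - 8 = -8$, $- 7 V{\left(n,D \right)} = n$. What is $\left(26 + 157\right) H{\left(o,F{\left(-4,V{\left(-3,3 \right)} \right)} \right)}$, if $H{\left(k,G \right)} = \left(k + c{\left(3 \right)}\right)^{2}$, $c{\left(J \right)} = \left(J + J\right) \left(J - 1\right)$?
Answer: $26352$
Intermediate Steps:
$V{\left(n,D \right)} = - \frac{n}{7}$
$o = 0$ ($o = 4 + \frac{1}{2} \left(-8\right) = 4 - 4 = 0$)
$c{\left(J \right)} = 2 J \left(-1 + J\right)$
$H{\left(k,G \right)} = \left(12 + k\right)^{2}$ ($H{\left(k,G \right)} = \left(k + 2 \cdot 3 \left(-1 + 3\right)\right)^{2} = \left(k + 2 \cdot 3 \cdot 2\right)^{2} = \left(k + 12\right)^{2} = \left(12 + k\right)^{2}$)
$\left(26 + 157\right) H{\left(o,F{\left(-4,V{\left(-3,3 \right)} \right)} \right)} = \left(26 + 157\right) \left(12 + 0\right)^{2} = 183 \cdot 12^{2} = 183 \cdot 144 = 26352$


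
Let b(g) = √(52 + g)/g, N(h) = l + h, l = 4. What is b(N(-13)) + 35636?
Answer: 35636 - √43/9 ≈ 35635.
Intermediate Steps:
N(h) = 4 + h
b(g) = √(52 + g)/g
b(N(-13)) + 35636 = √(52 + (4 - 13))/(4 - 13) + 35636 = √(52 - 9)/(-9) + 35636 = -√43/9 + 35636 = 35636 - √43/9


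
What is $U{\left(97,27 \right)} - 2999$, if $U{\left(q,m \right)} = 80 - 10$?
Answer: $-2929$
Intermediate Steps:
$U{\left(q,m \right)} = 70$
$U{\left(97,27 \right)} - 2999 = 70 - 2999 = -2929$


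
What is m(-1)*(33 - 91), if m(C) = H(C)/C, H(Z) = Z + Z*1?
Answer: -116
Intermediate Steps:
H(Z) = 2*Z (H(Z) = Z + Z = 2*Z)
m(C) = 2 (m(C) = (2*C)/C = 2)
m(-1)*(33 - 91) = 2*(33 - 91) = 2*(-58) = -116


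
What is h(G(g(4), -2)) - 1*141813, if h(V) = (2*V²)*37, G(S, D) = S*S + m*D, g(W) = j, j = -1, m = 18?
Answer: -51163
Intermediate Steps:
g(W) = -1
G(S, D) = S² + 18*D (G(S, D) = S*S + 18*D = S² + 18*D)
h(V) = 74*V²
h(G(g(4), -2)) - 1*141813 = 74*((-1)² + 18*(-2))² - 1*141813 = 74*(1 - 36)² - 141813 = 74*(-35)² - 141813 = 74*1225 - 141813 = 90650 - 141813 = -51163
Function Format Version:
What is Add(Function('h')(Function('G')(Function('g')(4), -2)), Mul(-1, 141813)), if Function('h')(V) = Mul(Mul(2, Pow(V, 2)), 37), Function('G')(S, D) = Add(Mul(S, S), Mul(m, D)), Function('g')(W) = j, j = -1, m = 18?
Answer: -51163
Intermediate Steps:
Function('g')(W) = -1
Function('G')(S, D) = Add(Pow(S, 2), Mul(18, D)) (Function('G')(S, D) = Add(Mul(S, S), Mul(18, D)) = Add(Pow(S, 2), Mul(18, D)))
Function('h')(V) = Mul(74, Pow(V, 2))
Add(Function('h')(Function('G')(Function('g')(4), -2)), Mul(-1, 141813)) = Add(Mul(74, Pow(Add(Pow(-1, 2), Mul(18, -2)), 2)), Mul(-1, 141813)) = Add(Mul(74, Pow(Add(1, -36), 2)), -141813) = Add(Mul(74, Pow(-35, 2)), -141813) = Add(Mul(74, 1225), -141813) = Add(90650, -141813) = -51163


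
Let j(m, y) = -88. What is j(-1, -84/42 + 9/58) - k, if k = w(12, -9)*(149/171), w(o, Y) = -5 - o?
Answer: -12515/171 ≈ -73.187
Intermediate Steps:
k = -2533/171 (k = (-5 - 1*12)*(149/171) = (-5 - 12)*(149*(1/171)) = -17*149/171 = -2533/171 ≈ -14.813)
j(-1, -84/42 + 9/58) - k = -88 - 1*(-2533/171) = -88 + 2533/171 = -12515/171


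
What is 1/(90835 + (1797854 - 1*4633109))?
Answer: -1/2744420 ≈ -3.6438e-7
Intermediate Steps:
1/(90835 + (1797854 - 1*4633109)) = 1/(90835 + (1797854 - 4633109)) = 1/(90835 - 2835255) = 1/(-2744420) = -1/2744420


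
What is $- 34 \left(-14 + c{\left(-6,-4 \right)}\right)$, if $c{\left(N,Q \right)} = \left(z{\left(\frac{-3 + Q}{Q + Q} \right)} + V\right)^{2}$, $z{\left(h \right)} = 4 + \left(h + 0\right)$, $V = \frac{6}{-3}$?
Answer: $\frac{6239}{32} \approx 194.97$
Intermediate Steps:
$V = -2$ ($V = 6 \left(- \frac{1}{3}\right) = -2$)
$z{\left(h \right)} = 4 + h$
$c{\left(N,Q \right)} = \left(2 + \frac{-3 + Q}{2 Q}\right)^{2}$ ($c{\left(N,Q \right)} = \left(\left(4 + \frac{-3 + Q}{Q + Q}\right) - 2\right)^{2} = \left(\left(4 + \frac{-3 + Q}{2 Q}\right) - 2\right)^{2} = \left(2 + \frac{-3 + Q}{2 Q}\right)^{2}$)
$- 34 \left(-14 + c{\left(-6,-4 \right)}\right) = - 34 \left(-14 + \frac{\left(-3 + 5 \left(-4\right)\right)^{2}}{4 \cdot 16}\right) = - 34 \left(-14 + \frac{1}{4} \cdot \frac{1}{16} \left(-3 - 20\right)^{2}\right) = - 34 \left(-14 + \frac{1}{4} \cdot \frac{1}{16} \left(-23\right)^{2}\right) = - 34 \left(-14 + \frac{1}{4} \cdot \frac{1}{16} \cdot 529\right) = - 34 \left(-14 + \frac{529}{64}\right) = \left(-34\right) \left(- \frac{367}{64}\right) = \frac{6239}{32}$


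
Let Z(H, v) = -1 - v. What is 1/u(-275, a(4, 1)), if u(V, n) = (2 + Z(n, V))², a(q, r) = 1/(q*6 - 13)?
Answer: 1/76176 ≈ 1.3127e-5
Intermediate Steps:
a(q, r) = 1/(-13 + 6*q) (a(q, r) = 1/(6*q - 13) = 1/(-13 + 6*q))
u(V, n) = (1 - V)² (u(V, n) = (2 + (-1 - V))² = (1 - V)²)
1/u(-275, a(4, 1)) = 1/((-1 - 275)²) = 1/((-276)²) = 1/76176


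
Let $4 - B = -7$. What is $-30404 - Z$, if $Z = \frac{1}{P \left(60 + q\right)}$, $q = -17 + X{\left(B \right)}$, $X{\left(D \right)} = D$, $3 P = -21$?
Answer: $- \frac{11492711}{378} \approx -30404.0$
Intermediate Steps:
$B = 11$ ($B = 4 - -7 = 4 + 7 = 11$)
$P = -7$ ($P = \frac{1}{3} \left(-21\right) = -7$)
$q = -6$ ($q = -17 + 11 = -6$)
$Z = - \frac{1}{378}$ ($Z = \frac{1}{\left(-7\right) \left(60 - 6\right)} = \frac{1}{\left(-7\right) 54} = \frac{1}{-378} = - \frac{1}{378} \approx -0.0026455$)
$-30404 - Z = -30404 - - \frac{1}{378} = -30404 + \frac{1}{378} = - \frac{11492711}{378}$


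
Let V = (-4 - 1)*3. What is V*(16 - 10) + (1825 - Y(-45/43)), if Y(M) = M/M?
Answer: 1734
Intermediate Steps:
Y(M) = 1
V = -15 (V = -5*3 = -15)
V*(16 - 10) + (1825 - Y(-45/43)) = -15*(16 - 10) + (1825 - 1*1) = -15*6 + (1825 - 1) = -90 + 1824 = 1734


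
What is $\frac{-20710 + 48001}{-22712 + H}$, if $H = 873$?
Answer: $- \frac{27291}{21839} \approx -1.2496$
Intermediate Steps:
$\frac{-20710 + 48001}{-22712 + H} = \frac{-20710 + 48001}{-22712 + 873} = \frac{27291}{-21839} = 27291 \left(- \frac{1}{21839}\right) = - \frac{27291}{21839}$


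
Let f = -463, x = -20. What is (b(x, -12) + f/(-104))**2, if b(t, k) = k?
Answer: 616225/10816 ≈ 56.973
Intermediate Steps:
(b(x, -12) + f/(-104))**2 = (-12 - 463/(-104))**2 = (-12 - 463*(-1/104))**2 = (-12 + 463/104)**2 = (-785/104)**2 = 616225/10816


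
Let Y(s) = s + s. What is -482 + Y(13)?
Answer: -456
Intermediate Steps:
Y(s) = 2*s
-482 + Y(13) = -482 + 2*13 = -482 + 26 = -456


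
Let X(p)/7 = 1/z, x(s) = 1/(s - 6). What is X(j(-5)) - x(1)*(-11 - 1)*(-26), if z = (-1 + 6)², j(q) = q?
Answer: 1567/25 ≈ 62.680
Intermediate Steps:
z = 25 (z = 5² = 25)
x(s) = 1/(-6 + s)
X(p) = 7/25
X(j(-5)) - x(1)*(-11 - 1)*(-26) = 7/25 - (-11 - 1)/(-6 + 1)*(-26) = 7/25 - -12/(-5)*(-26) = 7/25 - (-⅕*(-12))*(-26) = 7/25 - 12*(-26)/5 = 7/25 - 1*(-312/5) = 7/25 + 312/5 = 1567/25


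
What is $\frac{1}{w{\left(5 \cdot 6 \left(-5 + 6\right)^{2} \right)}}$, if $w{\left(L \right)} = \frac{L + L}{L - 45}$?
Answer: $- \frac{1}{4} \approx -0.25$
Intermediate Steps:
$w{\left(L \right)} = \frac{2 L}{-45 + L}$
$\frac{1}{w{\left(5 \cdot 6 \left(-5 + 6\right)^{2} \right)}} = \frac{1}{2 \cdot 5 \cdot 6 \left(-5 + 6\right)^{2} \frac{1}{-45 + 5 \cdot 6 \left(-5 + 6\right)^{2}}} = \frac{1}{2 \cdot 30 \cdot 1^{2} \frac{1}{-45 + 30 \cdot 1^{2}}} = \frac{1}{2 \cdot 30 \cdot 1 \frac{1}{-45 + 30 \cdot 1}} = \frac{1}{2 \cdot 30 \frac{1}{-45 + 30}} = \frac{1}{2 \cdot 30 \frac{1}{-15}} = \frac{1}{2 \cdot 30 \left(- \frac{1}{15}\right)} = \frac{1}{-4} = - \frac{1}{4}$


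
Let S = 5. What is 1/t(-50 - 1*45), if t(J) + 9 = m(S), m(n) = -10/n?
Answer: -1/11 ≈ -0.090909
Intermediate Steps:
t(J) = -11 (t(J) = -9 - 10/5 = -9 - 10*1/5 = -9 - 2 = -11)
1/t(-50 - 1*45) = 1/(-11) = -1/11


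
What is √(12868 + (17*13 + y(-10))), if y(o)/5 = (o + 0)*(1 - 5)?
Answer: √13289 ≈ 115.28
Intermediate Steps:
y(o) = -20*o (y(o) = 5*((o + 0)*(1 - 5)) = 5*(o*(-4)) = 5*(-4*o) = -20*o)
√(12868 + (17*13 + y(-10))) = √(12868 + (17*13 - 20*(-10))) = √(12868 + (221 + 200)) = √(12868 + 421) = √13289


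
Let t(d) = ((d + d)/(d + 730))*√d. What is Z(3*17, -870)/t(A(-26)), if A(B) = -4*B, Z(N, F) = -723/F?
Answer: 100497*√26/1568320 ≈ 0.32674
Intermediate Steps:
t(d) = 2*d^(3/2)/(730 + d) (t(d) = ((2*d)/(730 + d))*√d = (2*d/(730 + d))*√d = 2*d^(3/2)/(730 + d))
Z(3*17, -870)/t(A(-26)) = (-723/(-870))/((2*(-4*(-26))^(3/2)/(730 - 4*(-26)))) = (-723*(-1/870))/((2*104^(3/2)/(730 + 104))) = 241/(290*((2*(208*√26)/834))) = 241/(290*((2*(208*√26)*(1/834)))) = 241/(290*((208*√26/417))) = 241*(417*√26/5408)/290 = 100497*√26/1568320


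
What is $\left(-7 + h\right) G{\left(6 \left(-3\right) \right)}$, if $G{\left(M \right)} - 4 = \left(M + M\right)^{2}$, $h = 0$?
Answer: $-9100$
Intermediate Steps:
$G{\left(M \right)} = 4 + 4 M^{2}$ ($G{\left(M \right)} = 4 + \left(M + M\right)^{2} = 4 + \left(2 M\right)^{2} = 4 + 4 M^{2}$)
$\left(-7 + h\right) G{\left(6 \left(-3\right) \right)} = \left(-7 + 0\right) \left(4 + 4 \left(6 \left(-3\right)\right)^{2}\right) = - 7 \left(4 + 4 \left(-18\right)^{2}\right) = - 7 \left(4 + 4 \cdot 324\right) = - 7 \left(4 + 1296\right) = \left(-7\right) 1300 = -9100$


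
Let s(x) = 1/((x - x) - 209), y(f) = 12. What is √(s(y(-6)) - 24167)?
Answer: 2*I*√263909734/209 ≈ 155.46*I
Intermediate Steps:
s(x) = -1/209 (s(x) = 1/(0 - 209) = 1/(-209) = -1/209)
√(s(y(-6)) - 24167) = √(-1/209 - 24167) = √(-5050904/209) = 2*I*√263909734/209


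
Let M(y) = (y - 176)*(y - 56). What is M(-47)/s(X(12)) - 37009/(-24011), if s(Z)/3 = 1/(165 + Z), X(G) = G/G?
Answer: 91550548421/72033 ≈ 1.2710e+6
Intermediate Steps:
X(G) = 1
s(Z) = 3/(165 + Z)
M(y) = (-176 + y)*(-56 + y)
M(-47)/s(X(12)) - 37009/(-24011) = (9856 + (-47)**2 - 232*(-47))/((3/(165 + 1))) - 37009/(-24011) = (9856 + 2209 + 10904)/((3/166)) - 37009*(-1/24011) = 22969/((3*(1/166))) + 37009/24011 = 22969/(3/166) + 37009/24011 = 22969*(166/3) + 37009/24011 = 3812854/3 + 37009/24011 = 91550548421/72033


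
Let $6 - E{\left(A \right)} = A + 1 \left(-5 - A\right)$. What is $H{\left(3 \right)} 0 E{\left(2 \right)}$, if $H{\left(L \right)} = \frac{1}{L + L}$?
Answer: $0$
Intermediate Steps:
$E{\left(A \right)} = 11$ ($E{\left(A \right)} = 6 - \left(A + 1 \left(-5 - A\right)\right) = 6 - \left(A - \left(5 + A\right)\right) = 6 - -5 = 6 + 5 = 11$)
$H{\left(L \right)} = \frac{1}{2 L}$
$H{\left(3 \right)} 0 E{\left(2 \right)} = \frac{1}{2 \cdot 3} \cdot 0 \cdot 11 = \frac{1}{2} \cdot \frac{1}{3} \cdot 0 \cdot 11 = \frac{1}{6} \cdot 0 \cdot 11 = 0 \cdot 11 = 0$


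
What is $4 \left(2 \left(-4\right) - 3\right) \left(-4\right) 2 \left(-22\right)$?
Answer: $-7744$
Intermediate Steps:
$4 \left(2 \left(-4\right) - 3\right) \left(-4\right) 2 \left(-22\right) = 4 \left(-8 - 3\right) \left(-4\right) 2 \left(-22\right) = 4 \left(-11\right) \left(-4\right) 2 \left(-22\right) = 4 \cdot 44 \cdot 2 \left(-22\right) = 4 \cdot 88 \left(-22\right) = 352 \left(-22\right) = -7744$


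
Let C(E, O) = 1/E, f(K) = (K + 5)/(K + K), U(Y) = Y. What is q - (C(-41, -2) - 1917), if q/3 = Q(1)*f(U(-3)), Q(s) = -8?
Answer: 78926/41 ≈ 1925.0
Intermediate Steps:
f(K) = (5 + K)/(2*K) (f(K) = (5 + K)/((2*K)) = (5 + K)*(1/(2*K)) = (5 + K)/(2*K))
q = 8 (q = 3*(-4*(5 - 3)/(-3)) = 3*(-4*(-1)*2/3) = 3*(-8*(-⅓)) = 3*(8/3) = 8)
q - (C(-41, -2) - 1917) = 8 - (1/(-41) - 1917) = 8 - (-1/41 - 1917) = 8 - 1*(-78598/41) = 8 + 78598/41 = 78926/41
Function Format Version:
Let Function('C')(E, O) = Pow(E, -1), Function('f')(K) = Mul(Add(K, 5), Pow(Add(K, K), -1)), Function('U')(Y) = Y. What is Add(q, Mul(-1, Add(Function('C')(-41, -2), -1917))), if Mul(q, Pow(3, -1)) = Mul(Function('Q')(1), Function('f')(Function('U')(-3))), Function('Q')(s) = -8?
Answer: Rational(78926, 41) ≈ 1925.0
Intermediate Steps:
Function('f')(K) = Mul(Rational(1, 2), Pow(K, -1), Add(5, K)) (Function('f')(K) = Mul(Add(5, K), Pow(Mul(2, K), -1)) = Mul(Add(5, K), Mul(Rational(1, 2), Pow(K, -1))) = Mul(Rational(1, 2), Pow(K, -1), Add(5, K)))
q = 8 (q = Mul(3, Mul(-8, Mul(Rational(1, 2), Pow(-3, -1), Add(5, -3)))) = Mul(3, Mul(-8, Mul(Rational(1, 2), Rational(-1, 3), 2))) = Mul(3, Mul(-8, Rational(-1, 3))) = Mul(3, Rational(8, 3)) = 8)
Add(q, Mul(-1, Add(Function('C')(-41, -2), -1917))) = Add(8, Mul(-1, Add(Pow(-41, -1), -1917))) = Add(8, Mul(-1, Add(Rational(-1, 41), -1917))) = Add(8, Mul(-1, Rational(-78598, 41))) = Add(8, Rational(78598, 41)) = Rational(78926, 41)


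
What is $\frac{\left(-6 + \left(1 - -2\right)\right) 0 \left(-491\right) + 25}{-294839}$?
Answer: $- \frac{25}{294839} \approx -8.4792 \cdot 10^{-5}$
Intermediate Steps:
$\frac{\left(-6 + \left(1 - -2\right)\right) 0 \left(-491\right) + 25}{-294839} = \left(\left(-6 + \left(1 + 2\right)\right) 0 \left(-491\right) + 25\right) \left(- \frac{1}{294839}\right) = \left(\left(-6 + 3\right) 0 \left(-491\right) + 25\right) \left(- \frac{1}{294839}\right) = \left(\left(-3\right) 0 \left(-491\right) + 25\right) \left(- \frac{1}{294839}\right) = \left(0 \left(-491\right) + 25\right) \left(- \frac{1}{294839}\right) = \left(0 + 25\right) \left(- \frac{1}{294839}\right) = 25 \left(- \frac{1}{294839}\right) = - \frac{25}{294839}$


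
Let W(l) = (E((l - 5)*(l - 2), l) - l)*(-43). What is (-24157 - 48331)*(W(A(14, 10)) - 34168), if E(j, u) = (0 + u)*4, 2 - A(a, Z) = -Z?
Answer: 2588981408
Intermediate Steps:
A(a, Z) = 2 + Z (A(a, Z) = 2 - (-1)*Z = 2 + Z)
E(j, u) = 4*u (E(j, u) = u*4 = 4*u)
W(l) = -129*l (W(l) = (4*l - l)*(-43) = (3*l)*(-43) = -129*l)
(-24157 - 48331)*(W(A(14, 10)) - 34168) = (-24157 - 48331)*(-129*(2 + 10) - 34168) = -72488*(-129*12 - 34168) = -72488*(-1548 - 34168) = -72488*(-35716) = 2588981408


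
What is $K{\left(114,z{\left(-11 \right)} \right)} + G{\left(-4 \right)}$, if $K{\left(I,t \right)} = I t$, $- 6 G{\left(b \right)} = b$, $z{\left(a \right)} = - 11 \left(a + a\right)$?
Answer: $\frac{82766}{3} \approx 27589.0$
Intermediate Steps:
$z{\left(a \right)} = - 22 a$ ($z{\left(a \right)} = - 11 \cdot 2 a = - 22 a$)
$G{\left(b \right)} = - \frac{b}{6}$
$K{\left(114,z{\left(-11 \right)} \right)} + G{\left(-4 \right)} = 114 \left(\left(-22\right) \left(-11\right)\right) - - \frac{2}{3} = 114 \cdot 242 + \frac{2}{3} = 27588 + \frac{2}{3} = \frac{82766}{3}$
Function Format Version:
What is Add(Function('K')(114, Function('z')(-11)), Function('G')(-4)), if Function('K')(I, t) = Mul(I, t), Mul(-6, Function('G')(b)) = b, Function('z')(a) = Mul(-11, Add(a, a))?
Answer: Rational(82766, 3) ≈ 27589.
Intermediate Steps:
Function('z')(a) = Mul(-22, a) (Function('z')(a) = Mul(-11, Mul(2, a)) = Mul(-22, a))
Function('G')(b) = Mul(Rational(-1, 6), b)
Add(Function('K')(114, Function('z')(-11)), Function('G')(-4)) = Add(Mul(114, Mul(-22, -11)), Mul(Rational(-1, 6), -4)) = Add(Mul(114, 242), Rational(2, 3)) = Add(27588, Rational(2, 3)) = Rational(82766, 3)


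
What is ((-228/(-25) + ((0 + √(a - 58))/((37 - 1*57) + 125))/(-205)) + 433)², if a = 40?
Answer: (3172211 - I*√2)²/51480625 ≈ 1.9547e+5 - 0.17429*I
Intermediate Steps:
((-228/(-25) + ((0 + √(a - 58))/((37 - 1*57) + 125))/(-205)) + 433)² = ((-228/(-25) + ((0 + √(40 - 58))/((37 - 1*57) + 125))/(-205)) + 433)² = ((-228*(-1/25) + ((0 + √(-18))/((37 - 57) + 125))*(-1/205)) + 433)² = ((228/25 + ((0 + 3*I*√2)/(-20 + 125))*(-1/205)) + 433)² = ((228/25 + ((3*I*√2)/105)*(-1/205)) + 433)² = ((228/25 + ((3*I*√2)*(1/105))*(-1/205)) + 433)² = ((228/25 + (I*√2/35)*(-1/205)) + 433)² = ((228/25 - I*√2/7175) + 433)² = (11053/25 - I*√2/7175)²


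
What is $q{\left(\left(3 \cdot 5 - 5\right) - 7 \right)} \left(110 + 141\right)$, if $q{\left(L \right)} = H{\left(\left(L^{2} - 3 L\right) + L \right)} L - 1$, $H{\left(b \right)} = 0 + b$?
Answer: $2008$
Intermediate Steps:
$H{\left(b \right)} = b$
$q{\left(L \right)} = -1 + L \left(L^{2} - 2 L\right)$ ($q{\left(L \right)} = \left(\left(L^{2} - 3 L\right) + L\right) L - 1 = \left(L^{2} - 2 L\right) L - 1 = L \left(L^{2} - 2 L\right) - 1 = -1 + L \left(L^{2} - 2 L\right)$)
$q{\left(\left(3 \cdot 5 - 5\right) - 7 \right)} \left(110 + 141\right) = \left(-1 + \left(\left(3 \cdot 5 - 5\right) - 7\right)^{2} \left(-2 + \left(\left(3 \cdot 5 - 5\right) - 7\right)\right)\right) \left(110 + 141\right) = \left(-1 + \left(\left(15 - 5\right) - 7\right)^{2} \left(-2 + \left(\left(15 - 5\right) - 7\right)\right)\right) 251 = \left(-1 + \left(10 - 7\right)^{2} \left(-2 + \left(10 - 7\right)\right)\right) 251 = \left(-1 + 3^{2} \left(-2 + 3\right)\right) 251 = \left(-1 + 9 \cdot 1\right) 251 = \left(-1 + 9\right) 251 = 8 \cdot 251 = 2008$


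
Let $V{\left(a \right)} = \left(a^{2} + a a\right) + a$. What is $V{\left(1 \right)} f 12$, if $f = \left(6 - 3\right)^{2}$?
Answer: $324$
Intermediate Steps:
$V{\left(a \right)} = a + 2 a^{2}$ ($V{\left(a \right)} = \left(a^{2} + a^{2}\right) + a = 2 a^{2} + a = a + 2 a^{2}$)
$f = 9$ ($f = 3^{2} = 9$)
$V{\left(1 \right)} f 12 = 1 \left(1 + 2 \cdot 1\right) 9 \cdot 12 = 1 \left(1 + 2\right) 9 \cdot 12 = 1 \cdot 3 \cdot 9 \cdot 12 = 3 \cdot 9 \cdot 12 = 27 \cdot 12 = 324$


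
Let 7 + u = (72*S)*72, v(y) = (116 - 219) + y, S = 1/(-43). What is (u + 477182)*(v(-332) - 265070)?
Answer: -5446394602205/43 ≈ -1.2666e+11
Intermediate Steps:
S = -1/43 ≈ -0.023256
v(y) = -103 + y
u = -5485/43 (u = -7 + (72*(-1/43))*72 = -7 - 72/43*72 = -7 - 5184/43 = -5485/43 ≈ -127.56)
(u + 477182)*(v(-332) - 265070) = (-5485/43 + 477182)*((-103 - 332) - 265070) = 20513341*(-435 - 265070)/43 = (20513341/43)*(-265505) = -5446394602205/43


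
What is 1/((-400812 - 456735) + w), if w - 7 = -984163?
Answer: -1/1841703 ≈ -5.4298e-7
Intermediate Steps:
w = -984156 (w = 7 - 984163 = -984156)
1/((-400812 - 456735) + w) = 1/((-400812 - 456735) - 984156) = 1/(-857547 - 984156) = 1/(-1841703) = -1/1841703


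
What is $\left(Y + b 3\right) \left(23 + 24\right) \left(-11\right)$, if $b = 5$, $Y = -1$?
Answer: $-7238$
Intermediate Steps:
$\left(Y + b 3\right) \left(23 + 24\right) \left(-11\right) = \left(-1 + 5 \cdot 3\right) \left(23 + 24\right) \left(-11\right) = \left(-1 + 15\right) 47 \left(-11\right) = 14 \cdot 47 \left(-11\right) = 658 \left(-11\right) = -7238$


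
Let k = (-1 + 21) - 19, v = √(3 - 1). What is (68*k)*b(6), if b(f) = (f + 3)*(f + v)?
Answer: 3672 + 612*√2 ≈ 4537.5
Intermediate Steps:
v = √2 ≈ 1.4142
k = 1 (k = 20 - 19 = 1)
b(f) = (3 + f)*(f + √2) (b(f) = (f + 3)*(f + √2) = (3 + f)*(f + √2))
(68*k)*b(6) = (68*1)*(6² + 3*6 + 3*√2 + 6*√2) = 68*(36 + 18 + 3*√2 + 6*√2) = 68*(54 + 9*√2) = 3672 + 612*√2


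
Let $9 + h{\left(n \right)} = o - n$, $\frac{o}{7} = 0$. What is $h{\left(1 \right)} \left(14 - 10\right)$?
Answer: $-40$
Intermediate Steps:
$o = 0$ ($o = 7 \cdot 0 = 0$)
$h{\left(n \right)} = -9 - n$ ($h{\left(n \right)} = -9 + \left(0 - n\right) = -9 - n$)
$h{\left(1 \right)} \left(14 - 10\right) = \left(-9 - 1\right) \left(14 - 10\right) = \left(-9 - 1\right) 4 = \left(-10\right) 4 = -40$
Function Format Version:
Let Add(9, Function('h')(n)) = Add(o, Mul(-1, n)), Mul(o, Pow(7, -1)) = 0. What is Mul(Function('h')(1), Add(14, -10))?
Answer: -40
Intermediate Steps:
o = 0 (o = Mul(7, 0) = 0)
Function('h')(n) = Add(-9, Mul(-1, n)) (Function('h')(n) = Add(-9, Add(0, Mul(-1, n))) = Add(-9, Mul(-1, n)))
Mul(Function('h')(1), Add(14, -10)) = Mul(Add(-9, Mul(-1, 1)), Add(14, -10)) = Mul(Add(-9, -1), 4) = Mul(-10, 4) = -40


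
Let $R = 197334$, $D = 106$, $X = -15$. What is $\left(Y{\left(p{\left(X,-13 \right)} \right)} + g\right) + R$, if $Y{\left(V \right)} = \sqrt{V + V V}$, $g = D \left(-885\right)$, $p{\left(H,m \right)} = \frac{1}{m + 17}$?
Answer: $103524 + \frac{\sqrt{5}}{4} \approx 1.0352 \cdot 10^{5}$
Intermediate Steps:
$p{\left(H,m \right)} = \frac{1}{17 + m}$
$g = -93810$ ($g = 106 \left(-885\right) = -93810$)
$Y{\left(V \right)} = \sqrt{V + V^{2}}$
$\left(Y{\left(p{\left(X,-13 \right)} \right)} + g\right) + R = \left(\sqrt{\frac{1 + \frac{1}{17 - 13}}{17 - 13}} - 93810\right) + 197334 = \left(\sqrt{\frac{1 + \frac{1}{4}}{4}} - 93810\right) + 197334 = \left(\sqrt{\frac{1}{4} \cdot \frac{5}{4}} - 93810\right) + 197334 = \left(\sqrt{\frac{5}{16}} - 93810\right) + 197334 = \left(\frac{\sqrt{5}}{4} - 93810\right) + 197334 = \left(-93810 + \frac{\sqrt{5}}{4}\right) + 197334 = 103524 + \frac{\sqrt{5}}{4}$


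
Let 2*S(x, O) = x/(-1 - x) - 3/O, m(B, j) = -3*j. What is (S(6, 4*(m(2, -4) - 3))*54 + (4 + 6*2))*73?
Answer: -19199/28 ≈ -685.68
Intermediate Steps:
S(x, O) = -3/(2*O) + x/(2*(-1 - x)) (S(x, O) = (x/(-1 - x) - 3/O)/2 = (-3/O + x/(-1 - x))/2 = -3/(2*O) + x/(2*(-1 - x)))
(S(6, 4*(m(2, -4) - 3))*54 + (4 + 6*2))*73 = (((-3 - 3*6 - 1*4*(-3*(-4) - 3)*6)/(2*((4*(-3*(-4) - 3)))*(1 + 6)))*54 + (4 + 6*2))*73 = (((1/2)*(-3 - 18 - 1*4*(12 - 3)*6)/((4*(12 - 3))*7))*54 + (4 + 12))*73 = (((1/2)*(1/7)*(-3 - 18 - 1*4*9*6)/(4*9))*54 + 16)*73 = (((1/2)*(1/7)*(-3 - 18 - 1*36*6)/36)*54 + 16)*73 = (((1/2)*(1/36)*(1/7)*(-3 - 18 - 216))*54 + 16)*73 = (((1/2)*(1/36)*(1/7)*(-237))*54 + 16)*73 = (-79/168*54 + 16)*73 = (-711/28 + 16)*73 = -263/28*73 = -19199/28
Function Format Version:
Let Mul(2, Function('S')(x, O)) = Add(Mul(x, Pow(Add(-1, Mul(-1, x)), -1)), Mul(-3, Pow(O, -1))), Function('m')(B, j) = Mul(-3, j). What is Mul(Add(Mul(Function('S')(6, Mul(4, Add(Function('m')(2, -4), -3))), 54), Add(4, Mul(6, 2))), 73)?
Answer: Rational(-19199, 28) ≈ -685.68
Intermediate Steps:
Function('S')(x, O) = Add(Mul(Rational(-3, 2), Pow(O, -1)), Mul(Rational(1, 2), x, Pow(Add(-1, Mul(-1, x)), -1))) (Function('S')(x, O) = Mul(Rational(1, 2), Add(Mul(x, Pow(Add(-1, Mul(-1, x)), -1)), Mul(-3, Pow(O, -1)))) = Mul(Rational(1, 2), Add(Mul(-3, Pow(O, -1)), Mul(x, Pow(Add(-1, Mul(-1, x)), -1)))) = Add(Mul(Rational(-3, 2), Pow(O, -1)), Mul(Rational(1, 2), x, Pow(Add(-1, Mul(-1, x)), -1))))
Mul(Add(Mul(Function('S')(6, Mul(4, Add(Function('m')(2, -4), -3))), 54), Add(4, Mul(6, 2))), 73) = Mul(Add(Mul(Mul(Rational(1, 2), Pow(Mul(4, Add(Mul(-3, -4), -3)), -1), Pow(Add(1, 6), -1), Add(-3, Mul(-3, 6), Mul(-1, Mul(4, Add(Mul(-3, -4), -3)), 6))), 54), Add(4, Mul(6, 2))), 73) = Mul(Add(Mul(Mul(Rational(1, 2), Pow(Mul(4, Add(12, -3)), -1), Pow(7, -1), Add(-3, -18, Mul(-1, Mul(4, Add(12, -3)), 6))), 54), Add(4, 12)), 73) = Mul(Add(Mul(Mul(Rational(1, 2), Pow(Mul(4, 9), -1), Rational(1, 7), Add(-3, -18, Mul(-1, Mul(4, 9), 6))), 54), 16), 73) = Mul(Add(Mul(Mul(Rational(1, 2), Pow(36, -1), Rational(1, 7), Add(-3, -18, Mul(-1, 36, 6))), 54), 16), 73) = Mul(Add(Mul(Mul(Rational(1, 2), Rational(1, 36), Rational(1, 7), Add(-3, -18, -216)), 54), 16), 73) = Mul(Add(Mul(Mul(Rational(1, 2), Rational(1, 36), Rational(1, 7), -237), 54), 16), 73) = Mul(Add(Mul(Rational(-79, 168), 54), 16), 73) = Mul(Add(Rational(-711, 28), 16), 73) = Mul(Rational(-263, 28), 73) = Rational(-19199, 28)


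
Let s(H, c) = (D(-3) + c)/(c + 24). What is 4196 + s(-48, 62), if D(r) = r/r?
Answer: 360919/86 ≈ 4196.7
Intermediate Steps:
D(r) = 1
s(H, c) = (1 + c)/(24 + c) (s(H, c) = (1 + c)/(c + 24) = (1 + c)/(24 + c))
4196 + s(-48, 62) = 4196 + (1 + 62)/(24 + 62) = 4196 + 63/86 = 360919/86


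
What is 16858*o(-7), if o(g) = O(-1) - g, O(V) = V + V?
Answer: 84290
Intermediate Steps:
O(V) = 2*V
o(g) = -2 - g (o(g) = 2*(-1) - g = -2 - g)
16858*o(-7) = 16858*(-2 - 1*(-7)) = 16858*(-2 + 7) = 16858*5 = 84290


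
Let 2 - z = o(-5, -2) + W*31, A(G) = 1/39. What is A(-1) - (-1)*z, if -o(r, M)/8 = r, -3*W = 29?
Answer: 3402/13 ≈ 261.69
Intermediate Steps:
W = -29/3 (W = -⅓*29 = -29/3 ≈ -9.6667)
A(G) = 1/39
o(r, M) = -8*r
z = 785/3 (z = 2 - (-8*(-5) - 29/3*31) = 2 - (40 - 899/3) = 2 - 1*(-779/3) = 2 + 779/3 = 785/3 ≈ 261.67)
A(-1) - (-1)*z = 1/39 - (-1)*785/3 = 1/39 - 1*(-785/3) = 1/39 + 785/3 = 3402/13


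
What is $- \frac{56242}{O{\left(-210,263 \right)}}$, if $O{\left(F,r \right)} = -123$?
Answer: $\frac{56242}{123} \approx 457.25$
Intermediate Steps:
$- \frac{56242}{O{\left(-210,263 \right)}} = - \frac{56242}{-123} = \left(-56242\right) \left(- \frac{1}{123}\right) = \frac{56242}{123}$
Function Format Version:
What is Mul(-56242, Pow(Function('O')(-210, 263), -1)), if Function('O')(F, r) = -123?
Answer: Rational(56242, 123) ≈ 457.25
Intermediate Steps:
Mul(-56242, Pow(Function('O')(-210, 263), -1)) = Mul(-56242, Pow(-123, -1)) = Mul(-56242, Rational(-1, 123)) = Rational(56242, 123)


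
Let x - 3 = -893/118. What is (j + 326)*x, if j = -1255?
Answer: 500731/118 ≈ 4243.5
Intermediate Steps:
x = -539/118 (x = 3 - 893/118 = -539/118 ≈ -4.5678)
(j + 326)*x = (-1255 + 326)*(-539/118) = -929*(-539/118) = 500731/118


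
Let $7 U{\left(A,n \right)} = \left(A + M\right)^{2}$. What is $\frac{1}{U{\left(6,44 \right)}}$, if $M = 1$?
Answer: $\frac{1}{7} \approx 0.14286$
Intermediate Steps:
$U{\left(A,n \right)} = \frac{\left(1 + A\right)^{2}}{7}$ ($U{\left(A,n \right)} = \frac{\left(A + 1\right)^{2}}{7} = \frac{\left(1 + A\right)^{2}}{7}$)
$\frac{1}{U{\left(6,44 \right)}} = \frac{1}{\frac{1}{7} \left(1 + 6\right)^{2}} = \frac{1}{\frac{1}{7} \cdot 7^{2}} = \frac{1}{\frac{1}{7} \cdot 49} = \frac{1}{7}$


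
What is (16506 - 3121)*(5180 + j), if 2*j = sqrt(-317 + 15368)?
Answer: 69334300 + 13385*sqrt(15051)/2 ≈ 7.0155e+7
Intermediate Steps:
j = sqrt(15051)/2 (j = sqrt(-317 + 15368)/2 = sqrt(15051)/2 ≈ 61.341)
(16506 - 3121)*(5180 + j) = (16506 - 3121)*(5180 + sqrt(15051)/2) = 13385*(5180 + sqrt(15051)/2) = 69334300 + 13385*sqrt(15051)/2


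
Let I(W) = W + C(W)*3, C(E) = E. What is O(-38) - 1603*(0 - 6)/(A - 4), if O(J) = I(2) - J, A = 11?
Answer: 1420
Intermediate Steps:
I(W) = 4*W (I(W) = W + W*3 = W + 3*W = 4*W)
O(J) = 8 - J (O(J) = 4*2 - J = 8 - J)
O(-38) - 1603*(0 - 6)/(A - 4) = (8 - 1*(-38)) - 1603*(0 - 6)/(11 - 4) = (8 + 38) - 1603*(-6/7) = 46 - 1603*(-6*⅐) = 46 - 1603*(-6)/7 = 46 - 1*(-1374) = 46 + 1374 = 1420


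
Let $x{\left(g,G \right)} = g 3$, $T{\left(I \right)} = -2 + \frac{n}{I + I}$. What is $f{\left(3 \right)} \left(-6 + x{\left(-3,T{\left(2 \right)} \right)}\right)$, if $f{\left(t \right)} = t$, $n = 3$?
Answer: $-45$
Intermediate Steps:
$T{\left(I \right)} = -2 + \frac{3}{2 I}$ ($T{\left(I \right)} = -2 + \frac{3}{I + I} = -2 + \frac{3}{2 I}$)
$x{\left(g,G \right)} = 3 g$
$f{\left(3 \right)} \left(-6 + x{\left(-3,T{\left(2 \right)} \right)}\right) = 3 \left(-6 + 3 \left(-3\right)\right) = 3 \left(-6 - 9\right) = 3 \left(-15\right) = -45$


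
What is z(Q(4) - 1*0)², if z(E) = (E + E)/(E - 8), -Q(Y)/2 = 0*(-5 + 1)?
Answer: 0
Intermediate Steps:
Q(Y) = 0 (Q(Y) = -0*(-5 + 1) = -0*(-4) = -2*0 = 0)
z(E) = 2*E/(-8 + E) (z(E) = (2*E)/(-8 + E) = 2*E/(-8 + E))
z(Q(4) - 1*0)² = (2*(0 - 1*0)/(-8 + (0 - 1*0)))² = (2*(0 + 0)/(-8 + (0 + 0)))² = (2*0/(-8 + 0))² = (2*0/(-8))² = (2*0*(-⅛))² = 0² = 0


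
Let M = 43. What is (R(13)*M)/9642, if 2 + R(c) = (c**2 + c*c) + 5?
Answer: 14663/9642 ≈ 1.5207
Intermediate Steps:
R(c) = 3 + 2*c**2 (R(c) = -2 + ((c**2 + c*c) + 5) = -2 + ((c**2 + c**2) + 5) = -2 + (2*c**2 + 5) = -2 + (5 + 2*c**2) = 3 + 2*c**2)
(R(13)*M)/9642 = ((3 + 2*13**2)*43)/9642 = ((3 + 2*169)*43)*(1/9642) = ((3 + 338)*43)*(1/9642) = (341*43)*(1/9642) = 14663*(1/9642) = 14663/9642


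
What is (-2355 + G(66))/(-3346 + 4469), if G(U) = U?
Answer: -2289/1123 ≈ -2.0383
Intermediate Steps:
(-2355 + G(66))/(-3346 + 4469) = (-2355 + 66)/(-3346 + 4469) = -2289/1123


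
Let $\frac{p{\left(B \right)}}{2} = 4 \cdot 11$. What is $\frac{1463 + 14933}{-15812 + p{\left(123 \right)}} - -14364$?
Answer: $\frac{56460785}{3931} \approx 14363.0$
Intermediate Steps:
$p{\left(B \right)} = 88$ ($p{\left(B \right)} = 2 \cdot 4 \cdot 11 = 2 \cdot 44 = 88$)
$\frac{1463 + 14933}{-15812 + p{\left(123 \right)}} - -14364 = \frac{1463 + 14933}{-15812 + 88} - -14364 = \frac{16396}{-15724} + 14364 = 16396 \left(- \frac{1}{15724}\right) + 14364 = - \frac{4099}{3931} + 14364 = \frac{56460785}{3931}$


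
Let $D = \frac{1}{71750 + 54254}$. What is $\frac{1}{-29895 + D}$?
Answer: $- \frac{126004}{3766889579} \approx -3.345 \cdot 10^{-5}$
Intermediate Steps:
$D = \frac{1}{126004} \approx 7.9363 \cdot 10^{-6}$
$\frac{1}{-29895 + D} = \frac{1}{-29895 + \frac{1}{126004}} = \frac{1}{- \frac{3766889579}{126004}} = - \frac{126004}{3766889579}$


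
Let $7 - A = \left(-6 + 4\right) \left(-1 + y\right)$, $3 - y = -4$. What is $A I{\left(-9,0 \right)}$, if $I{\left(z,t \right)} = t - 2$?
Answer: $-38$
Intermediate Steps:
$y = 7$ ($y = 3 - -4 = 3 + 4 = 7$)
$A = 19$ ($A = 7 - \left(-6 + 4\right) \left(-1 + 7\right) = 7 - \left(-2\right) 6 = 7 - -12 = 7 + 12 = 19$)
$I{\left(z,t \right)} = -2 + t$
$A I{\left(-9,0 \right)} = 19 \left(-2 + 0\right) = 19 \left(-2\right) = -38$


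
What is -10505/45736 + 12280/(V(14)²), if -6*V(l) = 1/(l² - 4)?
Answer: 745352142509815/45736 ≈ 1.6297e+10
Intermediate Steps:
V(l) = -1/(6*(-4 + l²)) (V(l) = -1/(6*(l² - 4)) = -1/(6*(-4 + l²)))
-10505/45736 + 12280/(V(14)²) = -10505/45736 + 12280/((-1/(-24 + 6*14²))²) = -10505*1/45736 + 12280/((-1/(-24 + 6*196))²) = -10505/45736 + 12280/((-1/(-24 + 1176))²) = -10505/45736 + 12280/((-1/1152)²) = -10505/45736 + 12280/(1/1327104) = -10505/45736 + 12280*1327104 = -10505/45736 + 16296837120 = 745352142509815/45736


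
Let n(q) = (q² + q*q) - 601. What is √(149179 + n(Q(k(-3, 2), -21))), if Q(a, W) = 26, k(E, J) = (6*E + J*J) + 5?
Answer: √149930 ≈ 387.21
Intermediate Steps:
k(E, J) = 5 + J² + 6*E (k(E, J) = (6*E + J²) + 5 = (J² + 6*E) + 5 = 5 + J² + 6*E)
n(q) = -601 + 2*q² (n(q) = (q² + q²) - 601 = 2*q² - 601 = -601 + 2*q²)
√(149179 + n(Q(k(-3, 2), -21))) = √(149179 + (-601 + 2*26²)) = √(149179 + (-601 + 2*676)) = √(149179 + (-601 + 1352)) = √(149179 + 751) = √149930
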